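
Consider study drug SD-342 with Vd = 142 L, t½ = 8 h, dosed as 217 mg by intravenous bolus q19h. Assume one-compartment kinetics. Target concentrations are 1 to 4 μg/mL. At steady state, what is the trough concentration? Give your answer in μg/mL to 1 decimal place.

0.4 μg/mL

k = ln2/t½ = ln2/8 ≈ 0.086643 h⁻¹; fraction remaining f = e^(−kτ) = e^(−0.086643×19) ≈ 0.1928.
Accumulation ratio R = 1/(1 − f) ≈ 1/0.8072 ≈ 1.2389.
Each bolus raises the concentration by D/Vd = 217/142 ≈ 1.528 μg/mL.
Cmax,ss = C₀/(1 − f) ≈ 1.528/0.8072 ≈ 1.893 μg/mL.
Steady-state trough Cmin,ss = Cmax,ss·f ≈ 1.893 × 0.1928 ≈ 0.365 μg/mL.
Trough 0.4 μg/mL vs MEC 1 μg/mL: subtherapeutic.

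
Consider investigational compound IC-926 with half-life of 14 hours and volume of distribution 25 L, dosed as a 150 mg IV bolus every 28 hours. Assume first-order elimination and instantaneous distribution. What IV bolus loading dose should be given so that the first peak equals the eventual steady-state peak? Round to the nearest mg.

200 mg

f = (1/2)^(28/14) ≈ 0.250000; accumulation ratio R = 1/(1−f) ≈ 1.33333.
Loading dose to hit Cmax,ss on first dose: D_load = D_maint·R ≈ 150 × 1.33333 ≈ 200.00 mg.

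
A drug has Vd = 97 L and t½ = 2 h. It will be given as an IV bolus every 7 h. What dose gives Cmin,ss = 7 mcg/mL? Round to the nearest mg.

7003 mg

τ/t½ = 7/2 ≈ 3.5, so f = (1/2)^(7/2) ≈ 0.088388.
Cmin,ss = (D/Vd)·f/(1−f), so D = Cmin,ss·Vd·(1−f)/f.
D = 7 × 97 × (1−f)/f ≈ 7 × 97 × 10.31375 ≈ 7003.04 mg.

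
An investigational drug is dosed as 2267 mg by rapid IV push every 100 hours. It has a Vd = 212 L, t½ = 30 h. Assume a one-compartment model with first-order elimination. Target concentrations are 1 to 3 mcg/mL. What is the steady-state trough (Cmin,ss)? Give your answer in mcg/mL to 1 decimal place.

1.2 mcg/mL

Over one 100-h interval, 100/30 ≈ 3.3333 half-lives elapse, leaving f ≈ 0.0992 of each dose.
Single-dose peak C₀ = D/Vd = 2267/212 ≈ 10.693 mcg/mL.
Steady-state trough Cmin,ss = C₀·f/(1−f) ≈ 10.693 × 0.0992/0.9008 ≈ 1.178 mcg/mL.
Trough 1.2 mcg/mL vs MEC 1 mcg/mL: adequate.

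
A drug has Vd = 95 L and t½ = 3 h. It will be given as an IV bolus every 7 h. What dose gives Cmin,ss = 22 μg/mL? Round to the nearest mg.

8443 mg

τ/t½ = 7/3 ≈ 2.3333, so f = (1/2)^(7/3) ≈ 0.198425.
Cmin,ss = (D/Vd)·f/(1−f), so D = Cmin,ss·Vd·(1−f)/f.
D = 22 × 95 × (1−f)/f ≈ 22 × 95 × 4.03969 ≈ 8442.95 mg.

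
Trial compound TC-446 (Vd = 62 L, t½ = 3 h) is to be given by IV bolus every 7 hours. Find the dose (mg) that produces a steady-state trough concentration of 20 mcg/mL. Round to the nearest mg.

τ/t½ = 7/3 ≈ 2.3333, so f = (1/2)^(7/3) ≈ 0.198425.
Cmin,ss = (D/Vd)·f/(1−f), so D = Cmin,ss·Vd·(1−f)/f.
D = 20 × 62 × (1−f)/f ≈ 20 × 62 × 4.03969 ≈ 5009.22 mg.

5009 mg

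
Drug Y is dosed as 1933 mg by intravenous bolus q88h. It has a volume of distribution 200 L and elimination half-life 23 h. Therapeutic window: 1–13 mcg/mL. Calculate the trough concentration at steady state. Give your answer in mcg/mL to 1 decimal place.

0.7 mcg/mL

k = ln2/t½ = ln2/23 ≈ 0.030137 h⁻¹; fraction remaining f = e^(−kτ) = e^(−0.030137×88) ≈ 0.0705.
Accumulation ratio R = 1/(1 − f) ≈ 1/0.9295 ≈ 1.0758.
Single-dose peak C₀ = D/Vd = 1933/200 ≈ 9.665 mcg/mL.
Cmax,ss = C₀/(1 − f) ≈ 9.665/0.9295 ≈ 10.398 mcg/mL.
One interval later, Cmin,ss = Cmax,ss·e^(−kτ) ≈ 10.398 × 0.0705 ≈ 0.733 mcg/mL.
Trough 0.7 mcg/mL vs MEC 1 mcg/mL: subtherapeutic.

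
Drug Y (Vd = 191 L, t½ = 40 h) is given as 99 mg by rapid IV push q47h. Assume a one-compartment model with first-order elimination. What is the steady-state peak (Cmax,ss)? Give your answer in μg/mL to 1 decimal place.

0.9 μg/mL

τ/t½ = 47/40 ≈ 1.175, so fraction remaining f = (1/2)^(47/40) ≈ 0.4429.
At steady state, accumulation factor R = 1/(1 − e^(−kτ)) ≈ 1.7950.
Each bolus raises the concentration by D/Vd = 99/191 ≈ 0.518 μg/mL.
Steady-state peak Cmax,ss = C₀·R ≈ 0.518 × 1.7950 ≈ 0.930 μg/mL.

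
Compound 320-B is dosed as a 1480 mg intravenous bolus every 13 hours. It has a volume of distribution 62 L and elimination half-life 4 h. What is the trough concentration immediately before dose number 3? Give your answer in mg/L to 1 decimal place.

f = (1/2)^(τ/t½) = (1/2)^(13/4) ≈ 0.1051.
C₀ = D/Vd = 1480/62 ≈ 23.871 mg/L.
Before the 3rd dose, 2 doses have been given. Superposition: Cmin = C₀·(f + f²).
≈ 23.871 × (0.1051 + 0.0110) ≈ 23.871 × 0.1161 ≈ 2.771 mg/L.

2.8 mg/L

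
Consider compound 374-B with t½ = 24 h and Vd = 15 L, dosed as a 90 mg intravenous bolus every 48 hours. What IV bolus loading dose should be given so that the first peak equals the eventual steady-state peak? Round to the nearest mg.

f = (1/2)^(48/24) ≈ 0.250000; accumulation ratio R = 1/(1−f) ≈ 1.33333.
Loading dose to hit Cmax,ss on first dose: D_load = D_maint·R ≈ 90 × 1.33333 ≈ 120.00 mg.

120 mg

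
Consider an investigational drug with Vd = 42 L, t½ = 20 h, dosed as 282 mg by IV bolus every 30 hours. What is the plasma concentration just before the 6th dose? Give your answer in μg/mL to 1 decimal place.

f = (1/2)^(τ/t½) = (1/2)^(30/20) ≈ 0.3536.
C₀ = D/Vd = 282/42 ≈ 6.714 μg/mL.
Before the 6th dose, 5 doses have been given. Superposition: Cmin = C₀·(f + f² + … + f^5).
≈ 6.714 × (0.3536 + 0.1250 + 0.0442 + 0.0156 + 0.0055) ≈ 6.714 × 0.5439 ≈ 3.652 μg/mL.

3.7 μg/mL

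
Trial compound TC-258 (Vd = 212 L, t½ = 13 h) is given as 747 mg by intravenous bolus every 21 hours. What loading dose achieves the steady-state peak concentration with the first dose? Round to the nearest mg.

1109 mg

f = (1/2)^(21/13) ≈ 0.326378; accumulation ratio R = 1/(1−f) ≈ 1.48451.
Loading dose to hit Cmax,ss on first dose: D_load = D_maint·R ≈ 747 × 1.48451 ≈ 1108.93 mg.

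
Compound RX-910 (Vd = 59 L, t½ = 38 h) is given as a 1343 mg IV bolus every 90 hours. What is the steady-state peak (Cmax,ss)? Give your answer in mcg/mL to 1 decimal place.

28.2 mcg/mL

Over one 90-h interval, 90/38 ≈ 2.3684 half-lives elapse, leaving f ≈ 0.1937 of each dose.
At steady state, accumulation factor R = 1/(1 − e^(−kτ)) ≈ 1.2402.
Single-dose peak C₀ = D/Vd = 1343/59 ≈ 22.763 mcg/mL.
Cmax,ss = C₀/(1 − f) ≈ 22.763/0.8063 ≈ 28.231 mcg/mL.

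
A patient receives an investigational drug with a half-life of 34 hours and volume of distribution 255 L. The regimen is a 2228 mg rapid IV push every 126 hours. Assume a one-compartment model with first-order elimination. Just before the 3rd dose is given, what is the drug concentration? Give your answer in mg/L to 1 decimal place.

f = (1/2)^(τ/t½) = (1/2)^(126/34) ≈ 0.0766.
C₀ = D/Vd = 2228/255 ≈ 8.737 mg/L.
Before the 3rd dose, 2 doses have been given. Superposition: Cmin = C₀·(f + f²).
≈ 8.737 × (0.0766 + 0.0059) ≈ 8.737 × 0.0825 ≈ 0.721 mg/L.

0.7 mg/L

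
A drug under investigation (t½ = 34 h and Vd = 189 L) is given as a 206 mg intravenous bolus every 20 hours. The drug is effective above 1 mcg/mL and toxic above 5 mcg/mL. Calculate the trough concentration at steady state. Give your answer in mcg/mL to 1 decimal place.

τ/t½ = 20/34 ≈ 0.58824, so fraction remaining f = (1/2)^(20/34) ≈ 0.6652.
Each bolus raises the concentration by D/Vd = 206/189 ≈ 1.090 mcg/mL.
Steady-state trough Cmin,ss = C₀·f/(1−f) ≈ 1.090 × 0.6652/0.3348 ≈ 2.166 mcg/mL.
Trough 2.2 mcg/mL vs MEC 1 mcg/mL: adequate.

2.2 mcg/mL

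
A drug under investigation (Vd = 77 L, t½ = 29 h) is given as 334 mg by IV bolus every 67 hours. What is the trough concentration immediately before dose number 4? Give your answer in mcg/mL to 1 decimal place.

f = (1/2)^(τ/t½) = (1/2)^(67/29) ≈ 0.2016.
C₀ = D/Vd = 334/77 ≈ 4.338 mcg/mL.
Before the 4th dose, 3 doses have been given. Superposition: Cmin = C₀·(f + f² + … + f^3).
≈ 4.338 × (0.2016 + 0.0406 + 0.0082) ≈ 4.338 × 0.2504 ≈ 1.086 mcg/mL.

1.1 mcg/mL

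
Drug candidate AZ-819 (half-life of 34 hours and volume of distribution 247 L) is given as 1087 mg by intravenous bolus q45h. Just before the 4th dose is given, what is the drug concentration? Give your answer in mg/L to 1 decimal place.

2.7 mg/L

f = (1/2)^(τ/t½) = (1/2)^(45/34) ≈ 0.3996.
C₀ = D/Vd = 1087/247 ≈ 4.401 mg/L.
Before the 4th dose, 3 doses have been given. Superposition: Cmin = C₀·(f + f² + … + f^3).
≈ 4.401 × (0.3996 + 0.1597 + 0.0638) ≈ 4.401 × 0.6231 ≈ 2.742 mg/L.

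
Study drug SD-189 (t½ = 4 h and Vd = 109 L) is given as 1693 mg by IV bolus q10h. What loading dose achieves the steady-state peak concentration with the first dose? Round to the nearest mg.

f = (1/2)^(10/4) ≈ 0.176777; accumulation ratio R = 1/(1−f) ≈ 1.21474.
Loading dose to hit Cmax,ss on first dose: D_load = D_maint·R ≈ 1693 × 1.21474 ≈ 2056.55 mg.

2057 mg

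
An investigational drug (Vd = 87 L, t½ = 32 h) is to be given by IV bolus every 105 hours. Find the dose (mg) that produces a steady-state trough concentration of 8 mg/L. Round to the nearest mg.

τ/t½ = 105/32 ≈ 3.2812, so f = (1/2)^(105/32) ≈ 0.102860.
Cmin,ss = (D/Vd)·f/(1−f), so D = Cmin,ss·Vd·(1−f)/f.
D = 8 × 87 × (1−f)/f ≈ 8 × 87 × 8.72195 ≈ 6070.48 mg.

6070 mg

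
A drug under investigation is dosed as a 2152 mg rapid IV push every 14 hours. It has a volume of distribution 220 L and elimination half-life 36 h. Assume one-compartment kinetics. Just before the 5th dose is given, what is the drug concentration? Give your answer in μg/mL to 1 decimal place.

f = (1/2)^(τ/t½) = (1/2)^(14/36) ≈ 0.7637.
C₀ = D/Vd = 2152/220 ≈ 9.782 μg/mL.
Before the 5th dose, 4 doses have been given. Superposition: Cmin = C₀·(f + f² + … + f^4).
≈ 9.782 × (0.7637 + 0.5832 + 0.4454 + 0.3402) ≈ 9.782 × 2.1325 ≈ 20.860 μg/mL.

20.9 μg/mL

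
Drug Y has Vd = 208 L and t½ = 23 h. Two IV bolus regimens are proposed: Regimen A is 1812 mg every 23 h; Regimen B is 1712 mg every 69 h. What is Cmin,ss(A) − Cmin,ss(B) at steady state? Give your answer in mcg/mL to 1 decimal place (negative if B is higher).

7.5 mcg/mL

Regimen A: f = (1/2)^(23/23) ≈ 0.5000; Cmin,ss = (1812/208)·f/(1−f) ≈ 8.712 mcg/mL.
Regimen B: f = (1/2)^(69/23) ≈ 0.1250; Cmin,ss = (1712/208)·f/(1−f) ≈ 1.176 mcg/mL.
Difference ≈ 8.712 − 1.176 ≈ 7.536 mcg/mL.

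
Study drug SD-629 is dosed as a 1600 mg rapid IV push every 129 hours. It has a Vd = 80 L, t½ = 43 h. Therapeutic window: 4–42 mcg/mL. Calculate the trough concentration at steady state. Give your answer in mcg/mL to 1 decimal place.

2.9 mcg/mL

The dosing interval is 3 half-lives, so f = 2^(−3) = 0.125.
At steady state, R = 1/(1 − 0.125) = 8/7.
Single-dose peak C₀ = D/Vd = 1600/80 = 20 mcg/mL.
Steady-state peak Cmax,ss = C₀·R = 20 × 8/7 ≈ 22.857 mcg/mL.
Steady-state trough Cmin,ss = Cmax,ss·f ≈ 22.857 × 0.125 ≈ 2.857 mcg/mL.
Trough 2.9 mcg/mL vs MEC 4 mcg/mL: subtherapeutic.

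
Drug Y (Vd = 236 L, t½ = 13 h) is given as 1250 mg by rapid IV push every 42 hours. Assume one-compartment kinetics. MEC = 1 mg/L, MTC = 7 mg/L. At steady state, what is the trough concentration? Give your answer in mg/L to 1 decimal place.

τ/t½ = 42/13 ≈ 3.2308, so fraction remaining f = (1/2)^(42/13) ≈ 0.1065.
Accumulation ratio R = 1/(1 − f) ≈ 1/0.8935 ≈ 1.1192.
Single-dose peak C₀ = D/Vd = 1250/236 ≈ 5.297 mg/L.
Steady-state peak Cmax,ss = C₀·R ≈ 5.297 × 1.1192 ≈ 5.928 mg/L.
One interval later, Cmin,ss = Cmax,ss·e^(−kτ) ≈ 5.928 × 0.1065 ≈ 0.631 mg/L.
Trough 0.6 mg/L vs MEC 1 mg/L: subtherapeutic.

0.6 mg/L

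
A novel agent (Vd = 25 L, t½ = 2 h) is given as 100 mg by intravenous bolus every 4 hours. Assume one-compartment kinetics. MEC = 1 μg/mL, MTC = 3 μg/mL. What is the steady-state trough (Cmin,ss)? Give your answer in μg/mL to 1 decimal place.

1.3 μg/mL

τ = 4 h = 2 half-lives, so f = (1/2)^2 = 0.25.
At steady state, R = 1/(1 − 0.25) = 4/3.
Single-dose peak C₀ = D/Vd = 100/25 = 4 μg/mL.
Steady-state peak Cmax,ss = C₀·R = 4 × 4/3 ≈ 5.333 μg/mL.
Steady-state trough Cmin,ss = Cmax,ss·f ≈ 5.333 × 0.25 ≈ 1.333 μg/mL.
Trough 1.3 μg/mL vs MEC 1 μg/mL: adequate.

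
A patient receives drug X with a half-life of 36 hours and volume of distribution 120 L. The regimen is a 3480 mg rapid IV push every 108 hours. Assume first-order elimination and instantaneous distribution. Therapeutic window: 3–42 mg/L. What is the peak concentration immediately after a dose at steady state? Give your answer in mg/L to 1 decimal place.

33.1 mg/L

τ = 108 h = 3 half-lives, so f = (1/2)^3 = 0.125.
At steady state, R = 1/(1 − 0.125) = 8/7.
Single-dose peak C₀ = D/Vd = 3480/120 = 29 mg/L.
Steady-state peak Cmax,ss = C₀·R = 29 × 8/7 ≈ 33.143 mg/L.
Peak 33.1 mg/L vs MTC 42 mg/L: below toxic threshold.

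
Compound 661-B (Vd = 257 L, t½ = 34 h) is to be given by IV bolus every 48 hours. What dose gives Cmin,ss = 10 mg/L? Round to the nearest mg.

τ/t½ = 48/34 ≈ 1.4118, so f = (1/2)^(48/34) ≈ 0.375852.
Cmin,ss = (D/Vd)·f/(1−f), so D = Cmin,ss·Vd·(1−f)/f.
D = 10 × 257 × (1−f)/f ≈ 10 × 257 × 1.66062 ≈ 4267.79 mg.

4268 mg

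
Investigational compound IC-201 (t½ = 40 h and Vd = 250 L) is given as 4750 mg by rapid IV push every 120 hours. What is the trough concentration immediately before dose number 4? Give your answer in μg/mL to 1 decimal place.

f = (1/2)^(τ/t½) = (1/2)^(120/40) ≈ 0.1250.
C₀ = D/Vd = 4750/250 ≈ 19.000 μg/mL.
Before the 4th dose, 3 doses have been given. Superposition: Cmin = C₀·(f + f² + … + f^3).
≈ 19.000 × (0.1250 + 0.0156 + 0.0020) ≈ 19.000 × 0.1426 ≈ 2.709 μg/mL.

2.7 μg/mL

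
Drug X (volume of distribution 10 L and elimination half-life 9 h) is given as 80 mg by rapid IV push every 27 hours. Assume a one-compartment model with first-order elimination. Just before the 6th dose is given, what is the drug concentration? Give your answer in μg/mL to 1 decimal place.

f = (1/2)^(τ/t½) = (1/2)^(27/9) ≈ 0.1250.
C₀ = D/Vd = 80/10 ≈ 8.000 μg/mL.
Before the 6th dose, 5 doses have been given. Superposition: Cmin = C₀·(f + f² + … + f^5).
≈ 8.000 × (0.1250 + 0.0156 + 0.0020 + 0.0002 + 0.0000) ≈ 8.000 × 0.1428 ≈ 1.142 μg/mL.

1.1 μg/mL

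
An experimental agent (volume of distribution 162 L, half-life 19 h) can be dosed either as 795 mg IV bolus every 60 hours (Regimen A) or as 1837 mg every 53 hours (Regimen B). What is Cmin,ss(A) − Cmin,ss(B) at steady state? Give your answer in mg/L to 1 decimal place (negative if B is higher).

Regimen A: f = (1/2)^(60/19) ≈ 0.1120; Cmin,ss = (795/162)·f/(1−f) ≈ 0.619 mg/L.
Regimen B: f = (1/2)^(53/19) ≈ 0.1446; Cmin,ss = (1837/162)·f/(1−f) ≈ 1.917 mg/L.
Difference ≈ 0.619 − 1.917 ≈ -1.298 mg/L.

-1.3 mg/L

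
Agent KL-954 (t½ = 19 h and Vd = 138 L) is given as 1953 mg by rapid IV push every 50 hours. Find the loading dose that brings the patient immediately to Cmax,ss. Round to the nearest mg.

2329 mg

f = (1/2)^(50/19) ≈ 0.161367; accumulation ratio R = 1/(1−f) ≈ 1.19242.
Loading dose to hit Cmax,ss on first dose: D_load = D_maint·R ≈ 1953 × 1.19242 ≈ 2328.80 mg.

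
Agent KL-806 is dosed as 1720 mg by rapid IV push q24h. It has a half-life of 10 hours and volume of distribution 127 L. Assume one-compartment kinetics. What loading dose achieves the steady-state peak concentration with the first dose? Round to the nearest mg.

f = (1/2)^(24/10) ≈ 0.189465; accumulation ratio R = 1/(1−f) ≈ 1.23375.
Loading dose to hit Cmax,ss on first dose: D_load = D_maint·R ≈ 1720 × 1.23375 ≈ 2122.05 mg.

2122 mg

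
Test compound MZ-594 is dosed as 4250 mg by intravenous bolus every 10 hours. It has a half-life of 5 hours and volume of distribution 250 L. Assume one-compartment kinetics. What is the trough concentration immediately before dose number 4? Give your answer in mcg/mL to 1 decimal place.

5.6 mcg/mL

f = (1/2)^(τ/t½) = (1/2)^(10/5) ≈ 0.2500.
C₀ = D/Vd = 4250/250 ≈ 17.000 mcg/mL.
Before the 4th dose, 3 doses have been given. Superposition: Cmin = C₀·(f + f² + … + f^3).
≈ 17.000 × (0.2500 + 0.0625 + 0.0156) ≈ 17.000 × 0.3281 ≈ 5.578 mcg/mL.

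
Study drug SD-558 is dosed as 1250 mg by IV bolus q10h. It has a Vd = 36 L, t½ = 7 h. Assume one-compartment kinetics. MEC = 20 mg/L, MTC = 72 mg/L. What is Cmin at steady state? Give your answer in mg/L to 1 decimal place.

Over one 10-h interval, 10/7 ≈ 1.4286 half-lives elapse, leaving f ≈ 0.3715 of each dose.
Single-dose peak C₀ = D/Vd = 1250/36 ≈ 34.722 mg/L.
Steady-state trough Cmin,ss = C₀·f/(1−f) ≈ 34.722 × 0.3715/0.6285 ≈ 20.524 mg/L.
Trough 20.5 mg/L vs MEC 20 mg/L: adequate.

20.5 mg/L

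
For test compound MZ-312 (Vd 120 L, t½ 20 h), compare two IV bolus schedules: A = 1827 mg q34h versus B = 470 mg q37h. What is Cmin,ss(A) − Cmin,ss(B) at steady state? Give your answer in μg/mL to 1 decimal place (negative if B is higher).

Regimen A: f = (1/2)^(34/20) ≈ 0.3078; Cmin,ss = (1827/120)·f/(1−f) ≈ 6.770 μg/mL.
Regimen B: f = (1/2)^(37/20) ≈ 0.2774; Cmin,ss = (470/120)·f/(1−f) ≈ 1.504 μg/mL.
Difference ≈ 6.770 − 1.504 ≈ 5.266 μg/mL.

5.3 μg/mL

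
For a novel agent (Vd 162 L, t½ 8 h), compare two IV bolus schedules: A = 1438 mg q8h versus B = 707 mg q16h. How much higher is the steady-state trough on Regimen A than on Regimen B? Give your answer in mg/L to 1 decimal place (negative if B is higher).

7.4 mg/L

Regimen A: f = (1/2)^(8/8) ≈ 0.5000; Cmin,ss = (1438/162)·f/(1−f) ≈ 8.877 mg/L.
Regimen B: f = (1/2)^(16/8) ≈ 0.2500; Cmin,ss = (707/162)·f/(1−f) ≈ 1.455 mg/L.
Difference ≈ 8.877 − 1.455 ≈ 7.422 mg/L.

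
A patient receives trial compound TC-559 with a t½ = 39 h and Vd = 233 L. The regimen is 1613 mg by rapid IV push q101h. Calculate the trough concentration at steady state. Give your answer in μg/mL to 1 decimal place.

1.4 μg/mL

k = ln2/t½ = ln2/39 ≈ 0.017773 h⁻¹; fraction remaining f = e^(−kτ) = e^(−0.017773×101) ≈ 0.1661.
Each bolus raises the concentration by D/Vd = 1613/233 ≈ 6.923 μg/mL.
Steady-state trough Cmin,ss = C₀·f/(1−f) ≈ 6.923 × 0.1661/0.8339 ≈ 1.379 μg/mL.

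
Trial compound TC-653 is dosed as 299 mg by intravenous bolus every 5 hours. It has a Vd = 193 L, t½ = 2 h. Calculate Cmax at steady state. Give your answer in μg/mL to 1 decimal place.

k = ln2/t½ = ln2/2 ≈ 0.346574 h⁻¹; fraction remaining f = e^(−kτ) = e^(−0.346574×5) ≈ 0.1768.
Accumulation ratio R = 1/(1 − f) ≈ 1/0.8232 ≈ 1.2148.
Each bolus raises the concentration by D/Vd = 299/193 ≈ 1.549 μg/mL.
Steady-state peak Cmax,ss = C₀·R ≈ 1.549 × 1.2148 ≈ 1.882 μg/mL.

1.9 μg/mL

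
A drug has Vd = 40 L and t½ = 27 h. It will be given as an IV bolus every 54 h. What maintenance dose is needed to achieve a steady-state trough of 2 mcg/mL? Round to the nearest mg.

240 mg

τ/t½ = 54/27 ≈ 2, so f = (1/2)^(54/27) ≈ 0.250000.
Cmin,ss = (D/Vd)·f/(1−f), so D = Cmin,ss·Vd·(1−f)/f.
D = 2 × 40 × (1−f)/f ≈ 2 × 40 × 3.00000 ≈ 240.00 mg.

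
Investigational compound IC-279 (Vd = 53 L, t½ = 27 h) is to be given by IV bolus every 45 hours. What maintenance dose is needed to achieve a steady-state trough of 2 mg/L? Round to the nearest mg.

231 mg

τ/t½ = 45/27 ≈ 1.6667, so f = (1/2)^(45/27) ≈ 0.314980.
Cmin,ss = (D/Vd)·f/(1−f), so D = Cmin,ss·Vd·(1−f)/f.
D = 2 × 53 × (1−f)/f ≈ 2 × 53 × 2.17480 ≈ 230.53 mg.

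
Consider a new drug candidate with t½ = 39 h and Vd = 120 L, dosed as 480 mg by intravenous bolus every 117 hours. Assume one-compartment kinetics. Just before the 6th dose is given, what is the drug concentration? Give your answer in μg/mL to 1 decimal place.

0.6 μg/mL

f = (1/2)^(τ/t½) = (1/2)^(117/39) ≈ 0.1250.
C₀ = D/Vd = 480/120 ≈ 4.000 μg/mL.
Before the 6th dose, 5 doses have been given. Superposition: Cmin = C₀·(f + f² + … + f^5).
≈ 4.000 × (0.1250 + 0.0156 + 0.0020 + 0.0002 + 0.0000) ≈ 4.000 × 0.1428 ≈ 0.571 μg/mL.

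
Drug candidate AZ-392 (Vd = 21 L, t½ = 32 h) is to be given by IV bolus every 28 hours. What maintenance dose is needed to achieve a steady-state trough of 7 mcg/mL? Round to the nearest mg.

τ/t½ = 28/32 ≈ 0.875, so f = (1/2)^(28/32) ≈ 0.545254.
Cmin,ss = (D/Vd)·f/(1−f), so D = Cmin,ss·Vd·(1−f)/f.
D = 7 × 21 × (1−f)/f ≈ 7 × 21 × 0.83401 ≈ 122.60 mg.

123 mg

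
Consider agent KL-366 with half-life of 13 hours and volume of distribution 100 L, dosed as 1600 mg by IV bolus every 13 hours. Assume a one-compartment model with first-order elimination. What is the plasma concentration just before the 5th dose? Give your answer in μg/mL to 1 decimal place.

15.0 μg/mL

f = (1/2)^(τ/t½) = (1/2)^(13/13) ≈ 0.5000.
C₀ = D/Vd = 1600/100 ≈ 16.000 μg/mL.
Before the 5th dose, 4 doses have been given. Superposition: Cmin = C₀·(f + f² + … + f^4).
≈ 16.000 × (0.5000 + 0.2500 + 0.1250 + 0.0625) ≈ 16.000 × 0.9375 ≈ 15.000 μg/mL.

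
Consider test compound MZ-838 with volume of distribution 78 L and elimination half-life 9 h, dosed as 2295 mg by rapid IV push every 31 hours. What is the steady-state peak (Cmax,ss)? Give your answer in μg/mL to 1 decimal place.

Over one 31-h interval, 31/9 ≈ 3.4444 half-lives elapse, leaving f ≈ 0.0919 of each dose.
Accumulation ratio R = 1/(1 − f) ≈ 1/0.9081 ≈ 1.1012.
Each bolus raises the concentration by D/Vd = 2295/78 ≈ 29.423 μg/mL.
Cmax,ss = C₀/(1 − f) ≈ 29.423/0.9081 ≈ 32.401 μg/mL.

32.4 μg/mL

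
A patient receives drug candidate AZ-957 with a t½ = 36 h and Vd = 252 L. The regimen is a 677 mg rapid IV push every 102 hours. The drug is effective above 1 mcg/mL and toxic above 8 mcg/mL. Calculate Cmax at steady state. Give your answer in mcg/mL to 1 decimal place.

k = ln2/t½ = ln2/36 ≈ 0.019254 h⁻¹; fraction remaining f = e^(−kτ) = e^(−0.019254×102) ≈ 0.1403.
At steady state, accumulation factor R = 1/(1 − e^(−kτ)) ≈ 1.1632.
Each bolus raises the concentration by D/Vd = 677/252 ≈ 2.687 mcg/mL.
Steady-state peak Cmax,ss = C₀·R ≈ 2.687 × 1.1632 ≈ 3.126 mcg/mL.
Peak 3.1 mcg/mL vs MTC 8 mcg/mL: below toxic threshold.

3.1 mcg/mL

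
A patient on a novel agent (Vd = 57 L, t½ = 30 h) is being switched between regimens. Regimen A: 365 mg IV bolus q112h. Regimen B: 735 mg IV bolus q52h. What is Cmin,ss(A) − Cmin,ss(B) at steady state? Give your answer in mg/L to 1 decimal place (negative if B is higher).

-5.0 mg/L

Regimen A: f = (1/2)^(112/30) ≈ 0.0752; Cmin,ss = (365/57)·f/(1−f) ≈ 0.521 mg/L.
Regimen B: f = (1/2)^(52/30) ≈ 0.3008; Cmin,ss = (735/57)·f/(1−f) ≈ 5.547 mg/L.
Difference ≈ 0.521 − 5.547 ≈ -5.026 mg/L.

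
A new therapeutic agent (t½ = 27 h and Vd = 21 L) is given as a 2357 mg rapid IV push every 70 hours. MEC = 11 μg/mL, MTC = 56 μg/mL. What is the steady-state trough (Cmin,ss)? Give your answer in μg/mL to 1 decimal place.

22.3 μg/mL

Over one 70-h interval, 70/27 ≈ 2.5926 half-lives elapse, leaving f ≈ 0.1658 of each dose.
Single-dose peak C₀ = D/Vd = 2357/21 ≈ 112.238 μg/mL.
Steady-state trough Cmin,ss = C₀·f/(1−f) ≈ 112.238 × 0.1658/0.8342 ≈ 22.308 μg/mL.
Trough 22.3 μg/mL vs MEC 11 μg/mL: adequate.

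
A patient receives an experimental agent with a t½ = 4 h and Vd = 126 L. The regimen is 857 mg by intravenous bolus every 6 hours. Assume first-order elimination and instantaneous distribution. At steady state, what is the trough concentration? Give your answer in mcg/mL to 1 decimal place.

3.7 mcg/mL

τ/t½ = 6/4 ≈ 1.5, so fraction remaining f = (1/2)^(6/4) ≈ 0.3536.
At steady state, accumulation factor R = 1/(1 − e^(−kτ)) ≈ 1.5470.
Single-dose peak C₀ = D/Vd = 857/126 ≈ 6.802 mcg/mL.
Cmax,ss = C₀/(1 − f) ≈ 6.802/0.6464 ≈ 10.523 mcg/mL.
Steady-state trough Cmin,ss = Cmax,ss·f ≈ 10.523 × 0.3536 ≈ 3.721 mcg/mL.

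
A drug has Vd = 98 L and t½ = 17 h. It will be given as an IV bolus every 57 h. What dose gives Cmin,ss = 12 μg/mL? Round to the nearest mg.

10840 mg

τ/t½ = 57/17 ≈ 3.3529, so f = (1/2)^(57/17) ≈ 0.097873.
Cmin,ss = (D/Vd)·f/(1−f), so D = Cmin,ss·Vd·(1−f)/f.
D = 12 × 98 × (1−f)/f ≈ 12 × 98 × 9.21732 ≈ 10839.57 mg.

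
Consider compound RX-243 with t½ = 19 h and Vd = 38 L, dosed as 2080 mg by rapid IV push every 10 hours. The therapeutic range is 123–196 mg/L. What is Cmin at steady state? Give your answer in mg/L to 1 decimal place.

Over one 10-h interval, 10/19 ≈ 0.52632 half-lives elapse, leaving f ≈ 0.6943 of each dose.
Single-dose peak C₀ = D/Vd = 2080/38 ≈ 54.737 mg/L.
Steady-state trough Cmin,ss = C₀·f/(1−f) ≈ 54.737 × 0.6943/0.3057 ≈ 124.318 mg/L.
Trough 124.3 mg/L vs MEC 123 mg/L: adequate.

124.3 mg/L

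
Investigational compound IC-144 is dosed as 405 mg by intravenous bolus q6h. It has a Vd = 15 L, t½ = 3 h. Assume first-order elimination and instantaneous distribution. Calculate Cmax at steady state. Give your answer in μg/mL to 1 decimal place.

36.0 μg/mL

The dosing interval is 2 half-lives, so f = 2^(−2) = 0.25.
At steady state, R = 1/(1 − 0.25) = 4/3.
Single-dose peak C₀ = D/Vd = 405/15 = 27 μg/mL.
Steady-state peak Cmax,ss = C₀·R = 27 × 4/3 ≈ 36.000 μg/mL.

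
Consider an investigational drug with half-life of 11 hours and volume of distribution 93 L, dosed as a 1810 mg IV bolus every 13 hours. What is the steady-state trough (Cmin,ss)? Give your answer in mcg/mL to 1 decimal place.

15.3 mcg/mL

Over one 13-h interval, 13/11 ≈ 1.1818 half-lives elapse, leaving f ≈ 0.4408 of each dose.
Accumulation ratio R = 1/(1 − f) ≈ 1/0.5592 ≈ 1.7883.
Single-dose peak C₀ = D/Vd = 1810/93 ≈ 19.462 mcg/mL.
Cmax,ss = C₀/(1 − f) ≈ 19.462/0.5592 ≈ 34.803 mcg/mL.
Steady-state trough Cmin,ss = Cmax,ss·f ≈ 34.803 × 0.4408 ≈ 15.341 mcg/mL.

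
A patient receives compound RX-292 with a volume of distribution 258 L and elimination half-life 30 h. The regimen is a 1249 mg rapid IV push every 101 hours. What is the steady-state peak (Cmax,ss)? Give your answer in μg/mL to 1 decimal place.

5.4 μg/mL

k = ln2/t½ = ln2/30 ≈ 0.023105 h⁻¹; fraction remaining f = e^(−kτ) = e^(−0.023105×101) ≈ 0.0969.
Accumulation ratio R = 1/(1 − f) ≈ 1/0.9031 ≈ 1.1073.
Single-dose peak C₀ = D/Vd = 1249/258 ≈ 4.841 μg/mL.
Steady-state peak Cmax,ss = C₀·R ≈ 4.841 × 1.1073 ≈ 5.360 μg/mL.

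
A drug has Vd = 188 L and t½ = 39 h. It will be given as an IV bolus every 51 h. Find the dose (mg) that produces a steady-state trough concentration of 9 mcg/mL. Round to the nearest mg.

2496 mg

τ/t½ = 51/39 ≈ 1.3077, so f = (1/2)^(51/39) ≈ 0.403967.
Cmin,ss = (D/Vd)·f/(1−f), so D = Cmin,ss·Vd·(1−f)/f.
D = 9 × 188 × (1−f)/f ≈ 9 × 188 × 1.47545 ≈ 2496.46 mg.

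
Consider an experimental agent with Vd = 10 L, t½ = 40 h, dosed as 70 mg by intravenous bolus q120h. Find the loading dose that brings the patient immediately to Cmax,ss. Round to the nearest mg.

80 mg

f = (1/2)^(120/40) ≈ 0.125000; accumulation ratio R = 1/(1−f) ≈ 1.14286.
Loading dose to hit Cmax,ss on first dose: D_load = D_maint·R ≈ 70 × 1.14286 ≈ 80.00 mg.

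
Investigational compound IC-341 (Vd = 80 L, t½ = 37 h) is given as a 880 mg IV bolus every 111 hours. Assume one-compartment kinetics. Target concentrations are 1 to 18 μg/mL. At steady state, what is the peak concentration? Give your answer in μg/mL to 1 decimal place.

12.6 μg/mL

τ = 111 h = 3 half-lives, so f = (1/2)^3 = 0.125.
At steady state, R = 1/(1 − 0.125) = 8/7.
Single-dose peak C₀ = D/Vd = 880/80 = 11 μg/mL.
Steady-state peak Cmax,ss = C₀·R = 11 × 8/7 ≈ 12.571 μg/mL.
Peak 12.6 μg/mL vs MTC 18 μg/mL: below toxic threshold.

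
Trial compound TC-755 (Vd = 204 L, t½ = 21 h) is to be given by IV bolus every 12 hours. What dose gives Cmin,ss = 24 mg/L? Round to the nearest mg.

τ/t½ = 12/21 ≈ 0.57143, so f = (1/2)^(12/21) ≈ 0.672950.
Cmin,ss = (D/Vd)·f/(1−f), so D = Cmin,ss·Vd·(1−f)/f.
D = 24 × 204 × (1−f)/f ≈ 24 × 204 × 0.48599 ≈ 2379.41 mg.

2379 mg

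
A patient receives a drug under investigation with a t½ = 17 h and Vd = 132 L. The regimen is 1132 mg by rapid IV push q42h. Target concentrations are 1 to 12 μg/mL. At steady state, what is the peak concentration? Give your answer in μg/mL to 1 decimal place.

Over one 42-h interval, 42/17 ≈ 2.4706 half-lives elapse, leaving f ≈ 0.1804 of each dose.
Accumulation ratio R = 1/(1 − f) ≈ 1/0.8196 ≈ 1.2201.
Single-dose peak C₀ = D/Vd = 1132/132 ≈ 8.576 μg/mL.
Steady-state peak Cmax,ss = C₀·R ≈ 8.576 × 1.2201 ≈ 10.464 μg/mL.
Peak 10.5 μg/mL vs MTC 12 μg/mL: below toxic threshold.

10.5 μg/mL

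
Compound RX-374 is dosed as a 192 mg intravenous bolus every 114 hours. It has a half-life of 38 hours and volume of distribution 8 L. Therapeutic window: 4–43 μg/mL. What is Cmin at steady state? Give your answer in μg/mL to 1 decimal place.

The dosing interval is 3 half-lives, so f = 2^(−3) = 0.125.
Accumulation ratio R = 1/(1 − f) = 1/0.875 = 8/7.
Single-dose peak C₀ = D/Vd = 192/8 = 24 μg/mL.
Steady-state peak Cmax,ss = C₀·R = 24 × 8/7 ≈ 27.429 μg/mL.
Steady-state trough Cmin,ss = Cmax,ss·f ≈ 27.429 × 0.125 ≈ 3.429 μg/mL.
Trough 3.4 μg/mL vs MEC 4 μg/mL: subtherapeutic.

3.4 μg/mL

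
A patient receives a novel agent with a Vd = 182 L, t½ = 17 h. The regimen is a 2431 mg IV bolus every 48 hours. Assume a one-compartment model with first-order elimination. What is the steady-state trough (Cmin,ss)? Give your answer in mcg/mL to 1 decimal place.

Over one 48-h interval, 48/17 ≈ 2.8235 half-lives elapse, leaving f ≈ 0.1413 of each dose.
Each bolus raises the concentration by D/Vd = 2431/182 ≈ 13.357 mcg/mL.
Steady-state trough Cmin,ss = C₀·f/(1−f) ≈ 13.357 × 0.1413/0.8587 ≈ 2.198 mcg/mL.

2.2 mcg/mL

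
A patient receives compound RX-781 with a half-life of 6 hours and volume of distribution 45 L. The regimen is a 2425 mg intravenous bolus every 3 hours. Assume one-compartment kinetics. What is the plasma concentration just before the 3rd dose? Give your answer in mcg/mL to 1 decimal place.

f = (1/2)^(τ/t½) = (1/2)^(3/6) ≈ 0.7071.
C₀ = D/Vd = 2425/45 ≈ 53.889 mcg/mL.
Before the 3rd dose, 2 doses have been given. Superposition: Cmin = C₀·(f + f²).
≈ 53.889 × (0.7071 + 0.5000) ≈ 53.889 × 1.2071 ≈ 65.049 mcg/mL.

65.0 mcg/mL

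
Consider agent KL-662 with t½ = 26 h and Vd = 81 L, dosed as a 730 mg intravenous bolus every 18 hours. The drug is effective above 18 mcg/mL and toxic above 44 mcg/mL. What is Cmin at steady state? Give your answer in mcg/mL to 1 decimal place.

k = ln2/t½ = ln2/26 ≈ 0.026660 h⁻¹; fraction remaining f = e^(−kτ) = e^(−0.026660×18) ≈ 0.6189.
At steady state, accumulation factor R = 1/(1 − e^(−kτ)) ≈ 2.6240.
Single-dose peak C₀ = D/Vd = 730/81 ≈ 9.012 mcg/mL.
Cmax,ss = C₀/(1 − f) ≈ 9.012/0.3811 ≈ 23.647 mcg/mL.
One interval later, Cmin,ss = Cmax,ss·e^(−kτ) ≈ 23.647 × 0.6189 ≈ 14.635 mcg/mL.
Trough 14.6 mcg/mL vs MEC 18 mcg/mL: subtherapeutic.

14.6 mcg/mL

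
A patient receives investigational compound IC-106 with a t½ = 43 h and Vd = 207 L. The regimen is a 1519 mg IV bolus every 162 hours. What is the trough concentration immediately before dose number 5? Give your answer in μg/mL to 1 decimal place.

0.6 μg/mL

f = (1/2)^(τ/t½) = (1/2)^(162/43) ≈ 0.0734.
C₀ = D/Vd = 1519/207 ≈ 7.338 μg/mL.
Before the 5th dose, 4 doses have been given. Superposition: Cmin = C₀·(f + f² + … + f^4).
≈ 7.338 × (0.0734 + 0.0054 + 0.0004 + 0.0000) ≈ 7.338 × 0.0792 ≈ 0.581 μg/mL.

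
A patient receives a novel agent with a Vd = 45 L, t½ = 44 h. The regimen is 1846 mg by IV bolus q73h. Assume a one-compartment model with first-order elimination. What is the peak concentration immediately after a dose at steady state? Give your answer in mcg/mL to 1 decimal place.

60.0 mcg/mL

k = ln2/t½ = ln2/44 ≈ 0.015753 h⁻¹; fraction remaining f = e^(−kτ) = e^(−0.015753×73) ≈ 0.3166.
Accumulation ratio R = 1/(1 − f) ≈ 1/0.6834 ≈ 1.4633.
Each bolus raises the concentration by D/Vd = 1846/45 ≈ 41.022 mcg/mL.
Steady-state peak Cmax,ss = C₀·R ≈ 41.022 × 1.4633 ≈ 60.027 mcg/mL.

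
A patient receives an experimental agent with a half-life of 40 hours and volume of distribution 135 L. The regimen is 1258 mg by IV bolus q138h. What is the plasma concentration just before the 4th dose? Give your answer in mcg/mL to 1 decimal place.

f = (1/2)^(τ/t½) = (1/2)^(138/40) ≈ 0.0915.
C₀ = D/Vd = 1258/135 ≈ 9.319 mcg/mL.
Before the 4th dose, 3 doses have been given. Superposition: Cmin = C₀·(f + f² + … + f^3).
≈ 9.319 × (0.0915 + 0.0084 + 0.0008) ≈ 9.319 × 0.1007 ≈ 0.938 mcg/mL.

0.9 mcg/mL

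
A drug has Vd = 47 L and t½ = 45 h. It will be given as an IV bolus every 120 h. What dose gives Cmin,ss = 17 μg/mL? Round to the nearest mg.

4274 mg

τ/t½ = 120/45 ≈ 2.6667, so f = (1/2)^(120/45) ≈ 0.157490.
Cmin,ss = (D/Vd)·f/(1−f), so D = Cmin,ss·Vd·(1−f)/f.
D = 17 × 47 × (1−f)/f ≈ 17 × 47 × 5.34961 ≈ 4274.34 mg.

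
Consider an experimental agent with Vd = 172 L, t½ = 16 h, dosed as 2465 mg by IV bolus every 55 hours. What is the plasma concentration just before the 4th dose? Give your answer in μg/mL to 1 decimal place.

f = (1/2)^(τ/t½) = (1/2)^(55/16) ≈ 0.0923.
C₀ = D/Vd = 2465/172 ≈ 14.331 μg/mL.
Before the 4th dose, 3 doses have been given. Superposition: Cmin = C₀·(f + f² + … + f^3).
≈ 14.331 × (0.0923 + 0.0085 + 0.0008) ≈ 14.331 × 0.1016 ≈ 1.456 μg/mL.

1.5 μg/mL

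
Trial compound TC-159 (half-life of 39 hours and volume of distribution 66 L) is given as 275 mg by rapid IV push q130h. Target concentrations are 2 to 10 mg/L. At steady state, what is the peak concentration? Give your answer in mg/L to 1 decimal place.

τ/t½ = 130/39 ≈ 3.3333, so fraction remaining f = (1/2)^(130/39) ≈ 0.0992.
At steady state, accumulation factor R = 1/(1 − e^(−kτ)) ≈ 1.1101.
Single-dose peak C₀ = D/Vd = 275/66 ≈ 4.167 mg/L.
Steady-state peak Cmax,ss = C₀·R ≈ 4.167 × 1.1101 ≈ 4.626 mg/L.
Peak 4.6 mg/L vs MTC 10 mg/L: below toxic threshold.

4.6 mg/L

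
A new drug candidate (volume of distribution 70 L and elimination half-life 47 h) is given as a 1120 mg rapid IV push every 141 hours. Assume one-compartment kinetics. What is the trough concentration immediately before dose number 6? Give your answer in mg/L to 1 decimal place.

f = (1/2)^(τ/t½) = (1/2)^(141/47) ≈ 0.1250.
C₀ = D/Vd = 1120/70 ≈ 16.000 mg/L.
Before the 6th dose, 5 doses have been given. Superposition: Cmin = C₀·(f + f² + … + f^5).
≈ 16.000 × (0.1250 + 0.0156 + 0.0020 + 0.0002 + 0.0000) ≈ 16.000 × 0.1428 ≈ 2.285 mg/L.

2.3 mg/L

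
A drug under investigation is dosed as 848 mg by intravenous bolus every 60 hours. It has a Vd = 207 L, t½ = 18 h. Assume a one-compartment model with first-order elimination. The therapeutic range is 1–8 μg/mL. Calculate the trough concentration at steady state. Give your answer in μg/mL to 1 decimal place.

0.5 μg/mL

Over one 60-h interval, 60/18 ≈ 3.3333 half-lives elapse, leaving f ≈ 0.0992 of each dose.
Each bolus raises the concentration by D/Vd = 848/207 ≈ 4.097 μg/mL.
Steady-state trough Cmin,ss = C₀·f/(1−f) ≈ 4.097 × 0.0992/0.9008 ≈ 0.451 μg/mL.
Trough 0.5 μg/mL vs MEC 1 μg/mL: subtherapeutic.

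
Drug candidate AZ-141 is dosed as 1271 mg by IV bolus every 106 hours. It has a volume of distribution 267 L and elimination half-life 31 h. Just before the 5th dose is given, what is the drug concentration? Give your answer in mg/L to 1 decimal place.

0.5 mg/L

f = (1/2)^(τ/t½) = (1/2)^(106/31) ≈ 0.0935.
C₀ = D/Vd = 1271/267 ≈ 4.760 mg/L.
Before the 5th dose, 4 doses have been given. Superposition: Cmin = C₀·(f + f² + … + f^4).
≈ 4.760 × (0.0935 + 0.0087 + 0.0008 + 0.0001) ≈ 4.760 × 0.1031 ≈ 0.491 mg/L.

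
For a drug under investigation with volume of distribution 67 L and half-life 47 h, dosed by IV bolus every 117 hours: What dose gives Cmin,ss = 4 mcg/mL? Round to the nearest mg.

τ/t½ = 117/47 ≈ 2.4894, so f = (1/2)^(117/47) ≈ 0.178085.
Cmin,ss = (D/Vd)·f/(1−f), so D = Cmin,ss·Vd·(1−f)/f.
D = 4 × 67 × (1−f)/f ≈ 4 × 67 × 4.61530 ≈ 1236.90 mg.

1237 mg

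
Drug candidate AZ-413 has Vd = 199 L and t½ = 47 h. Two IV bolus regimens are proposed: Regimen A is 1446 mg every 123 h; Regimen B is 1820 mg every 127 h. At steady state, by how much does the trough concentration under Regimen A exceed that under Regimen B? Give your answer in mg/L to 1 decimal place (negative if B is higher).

Regimen A: f = (1/2)^(123/47) ≈ 0.1630; Cmin,ss = (1446/199)·f/(1−f) ≈ 1.415 mg/L.
Regimen B: f = (1/2)^(127/47) ≈ 0.1537; Cmin,ss = (1820/199)·f/(1−f) ≈ 1.661 mg/L.
Difference ≈ 1.415 − 1.661 ≈ -0.246 mg/L.

-0.2 mg/L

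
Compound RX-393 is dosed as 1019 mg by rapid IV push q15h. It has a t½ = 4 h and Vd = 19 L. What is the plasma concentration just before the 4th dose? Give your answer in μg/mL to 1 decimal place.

f = (1/2)^(τ/t½) = (1/2)^(15/4) ≈ 0.0743.
C₀ = D/Vd = 1019/19 ≈ 53.632 μg/mL.
Before the 4th dose, 3 doses have been given. Superposition: Cmin = C₀·(f + f² + … + f^3).
≈ 53.632 × (0.0743 + 0.0055 + 0.0004) ≈ 53.632 × 0.0802 ≈ 4.301 μg/mL.

4.3 μg/mL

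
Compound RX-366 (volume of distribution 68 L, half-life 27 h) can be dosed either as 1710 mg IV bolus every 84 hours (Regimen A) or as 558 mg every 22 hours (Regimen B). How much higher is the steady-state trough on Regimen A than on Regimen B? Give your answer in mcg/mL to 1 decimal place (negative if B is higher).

Regimen A: f = (1/2)^(84/27) ≈ 0.1157; Cmin,ss = (1710/68)·f/(1−f) ≈ 3.290 mcg/mL.
Regimen B: f = (1/2)^(22/27) ≈ 0.5685; Cmin,ss = (558/68)·f/(1−f) ≈ 10.811 mcg/mL.
Difference ≈ 3.290 − 10.811 ≈ -7.521 mcg/mL.

-7.5 mcg/mL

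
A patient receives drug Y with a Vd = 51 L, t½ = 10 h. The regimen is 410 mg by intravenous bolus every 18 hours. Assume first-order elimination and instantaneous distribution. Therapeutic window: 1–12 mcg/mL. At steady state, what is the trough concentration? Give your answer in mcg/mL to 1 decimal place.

3.2 mcg/mL

k = ln2/t½ = ln2/10 ≈ 0.069315 h⁻¹; fraction remaining f = e^(−kτ) = e^(−0.069315×18) ≈ 0.2872.
Accumulation ratio R = 1/(1 − f) ≈ 1/0.7128 ≈ 1.4029.
Each bolus raises the concentration by D/Vd = 410/51 ≈ 8.039 mcg/mL.
Cmax,ss = C₀/(1 − f) ≈ 8.039/0.7128 ≈ 11.278 mcg/mL.
Steady-state trough Cmin,ss = Cmax,ss·f ≈ 11.278 × 0.2872 ≈ 3.239 mcg/mL.
Trough 3.2 mcg/mL vs MEC 1 mcg/mL: adequate.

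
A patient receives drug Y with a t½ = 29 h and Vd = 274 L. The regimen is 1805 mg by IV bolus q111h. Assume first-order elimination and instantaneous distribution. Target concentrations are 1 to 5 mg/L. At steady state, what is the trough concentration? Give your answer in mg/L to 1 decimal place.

0.5 mg/L

k = ln2/t½ = ln2/29 ≈ 0.023902 h⁻¹; fraction remaining f = e^(−kτ) = e^(−0.023902×111) ≈ 0.0704.
Accumulation ratio R = 1/(1 − f) ≈ 1/0.9296 ≈ 1.0757.
Each bolus raises the concentration by D/Vd = 1805/274 ≈ 6.588 mg/L.
Steady-state peak Cmax,ss = C₀·R ≈ 6.588 × 1.0757 ≈ 7.087 mg/L.
Steady-state trough Cmin,ss = Cmax,ss·f ≈ 7.087 × 0.0704 ≈ 0.499 mg/L.
Trough 0.5 mg/L vs MEC 1 mg/L: subtherapeutic.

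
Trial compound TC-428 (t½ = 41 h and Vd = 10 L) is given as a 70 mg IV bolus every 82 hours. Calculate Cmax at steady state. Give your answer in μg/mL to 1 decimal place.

9.3 μg/mL

τ = 82 h = 2 half-lives, so f = (1/2)^2 = 0.25.
At steady state, R = 1/(1 − 0.25) = 4/3.
Single-dose peak C₀ = D/Vd = 70/10 = 7 μg/mL.
Steady-state peak Cmax,ss = C₀·R = 7 × 4/3 ≈ 9.333 μg/mL.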